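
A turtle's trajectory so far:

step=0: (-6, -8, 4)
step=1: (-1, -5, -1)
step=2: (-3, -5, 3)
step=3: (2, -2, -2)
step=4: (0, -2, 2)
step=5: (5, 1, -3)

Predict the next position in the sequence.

(3, 1, 1)

Step-to-step displacements: (+5, +3, -5), (-2, +0, +4), (+5, +3, -5), (-2, +0, +4), (+5, +3, -5) — a repeating cycle of length 2.
step 6: apply (-2, +0, +4) → (3, 1, 1)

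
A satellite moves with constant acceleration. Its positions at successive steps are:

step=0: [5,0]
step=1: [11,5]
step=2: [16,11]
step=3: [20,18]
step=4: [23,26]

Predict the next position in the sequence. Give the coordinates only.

[25,35]

Successive displacements: [+6,+5], [+5,+6], [+4,+7], [+3,+8] — each changes by [-1,+1].
step 5: [23,26] + [+2,+9] → [25,35]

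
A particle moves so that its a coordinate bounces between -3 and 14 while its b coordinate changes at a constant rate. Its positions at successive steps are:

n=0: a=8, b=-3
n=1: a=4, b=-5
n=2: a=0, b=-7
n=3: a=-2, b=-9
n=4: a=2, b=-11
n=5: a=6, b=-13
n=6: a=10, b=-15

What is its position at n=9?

a=6, b=-21

The a coordinate travels 4 per step and bounces off the walls at -3 and 14.
  step 7: 10 → 14
  step 8: 14 → 10
  step 9: 10 → 6
The b coordinate changes by -2 each step: at step 9 it is -21.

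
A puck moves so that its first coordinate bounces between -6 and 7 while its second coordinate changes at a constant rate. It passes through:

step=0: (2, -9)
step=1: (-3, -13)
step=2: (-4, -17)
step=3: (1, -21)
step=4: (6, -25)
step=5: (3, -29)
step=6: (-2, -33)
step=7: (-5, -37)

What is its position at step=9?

The first coordinate travels 5 per step and bounces off the walls at -6 and 7.
  step 8: -5 → 0
  step 9: 0 → 5
The second coordinate changes by -4 each step: at step 9 it is -45.

(5, -45)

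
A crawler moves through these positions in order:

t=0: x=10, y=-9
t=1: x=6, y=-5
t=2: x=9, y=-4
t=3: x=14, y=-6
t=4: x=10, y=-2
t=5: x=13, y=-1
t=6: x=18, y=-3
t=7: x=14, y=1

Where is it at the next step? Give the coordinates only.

The moves between consecutive positions are (-4, +4), (+3, +1), (+5, -2), (-4, +4), (+3, +1), (+5, -2), (-4, +4); they repeat the 3-cycle [(-4, +4), (+3, +1), (+5, -2)].
step 8: apply (+3, +1) → x=17, y=2

x=17, y=2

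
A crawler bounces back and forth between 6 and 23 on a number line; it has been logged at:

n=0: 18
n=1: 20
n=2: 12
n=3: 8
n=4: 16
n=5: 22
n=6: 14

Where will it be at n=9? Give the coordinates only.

22

The value travels 8 per step and bounces off the walls at 6 and 23.
  step 7: 14 → 6
  step 8: 6 → 14
  step 9: 14 → 22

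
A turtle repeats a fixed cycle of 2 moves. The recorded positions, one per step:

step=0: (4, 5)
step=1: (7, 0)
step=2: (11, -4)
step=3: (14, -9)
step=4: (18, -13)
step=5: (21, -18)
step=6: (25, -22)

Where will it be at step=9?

Step-to-step displacements: (+3, -5), (+4, -4), (+3, -5), (+4, -4), (+3, -5), (+4, -4) — a repeating cycle of length 2.
step 7: apply (+3, -5) → (28, -27)
step 8: apply (+4, -4) → (32, -31)
step 9: apply (+3, -5) → (35, -36)

(35, -36)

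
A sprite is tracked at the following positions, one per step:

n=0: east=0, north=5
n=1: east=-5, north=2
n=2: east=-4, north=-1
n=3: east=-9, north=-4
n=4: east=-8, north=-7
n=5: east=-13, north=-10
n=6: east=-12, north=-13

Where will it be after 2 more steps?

The moves between consecutive positions are (-5, -3), (+1, -3), (-5, -3), (+1, -3), (-5, -3), (+1, -3); they repeat the 2-cycle [(-5, -3), (+1, -3)].
step 7: apply (-5, -3) → east=-17, north=-16
step 8: apply (+1, -3) → east=-16, north=-19

east=-16, north=-19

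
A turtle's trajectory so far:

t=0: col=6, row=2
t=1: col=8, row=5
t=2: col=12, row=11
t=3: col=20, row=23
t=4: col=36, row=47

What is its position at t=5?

Consecutive displacements (+2, +3), (+4, +6), (+8, +12), (+16, +24) scale by a factor of 2 each step.
step 5: col=36, row=47 + (+32, +48) → col=68, row=95

col=68, row=95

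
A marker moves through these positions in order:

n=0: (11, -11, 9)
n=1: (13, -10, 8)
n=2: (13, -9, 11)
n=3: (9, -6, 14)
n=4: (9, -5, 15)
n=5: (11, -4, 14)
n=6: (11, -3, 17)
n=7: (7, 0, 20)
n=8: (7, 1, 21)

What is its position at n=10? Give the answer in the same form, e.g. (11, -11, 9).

(9, 3, 23)

Step-to-step displacements: (+2, +1, -1), (+0, +1, +3), (-4, +3, +3), (+0, +1, +1), (+2, +1, -1), (+0, +1, +3), (-4, +3, +3), (+0, +1, +1) — a repeating cycle of length 4.
step 9: apply (+2, +1, -1) → (9, 2, 20)
step 10: apply (+0, +1, +3) → (9, 3, 23)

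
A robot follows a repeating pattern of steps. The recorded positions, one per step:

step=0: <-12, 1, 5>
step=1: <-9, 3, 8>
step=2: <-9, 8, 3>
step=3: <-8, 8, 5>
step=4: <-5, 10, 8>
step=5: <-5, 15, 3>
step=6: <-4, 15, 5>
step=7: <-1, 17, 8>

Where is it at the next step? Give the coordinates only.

<-1, 22, 3>

Differencing gives <+3, +2, +3>, <+0, +5, -5>, <+1, +0, +2>, <+3, +2, +3>, <+0, +5, -5>, <+1, +0, +2>, <+3, +2, +3>. This is the pattern <+3, +2, +3>, <+0, +5, -5>, <+1, +0, +2> repeated.
step 8: apply <+0, +5, -5> → <-1, 22, 3>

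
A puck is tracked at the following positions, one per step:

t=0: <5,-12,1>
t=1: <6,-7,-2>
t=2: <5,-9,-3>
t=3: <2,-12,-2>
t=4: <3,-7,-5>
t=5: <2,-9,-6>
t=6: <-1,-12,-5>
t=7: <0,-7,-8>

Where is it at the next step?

Step-to-step displacements: <+1,+5,-3>, <-1,-2,-1>, <-3,-3,+1>, <+1,+5,-3>, <-1,-2,-1>, <-3,-3,+1>, <+1,+5,-3> — a repeating cycle of length 3.
step 8: apply <-1,-2,-1> → <-1,-9,-9>

<-1,-9,-9>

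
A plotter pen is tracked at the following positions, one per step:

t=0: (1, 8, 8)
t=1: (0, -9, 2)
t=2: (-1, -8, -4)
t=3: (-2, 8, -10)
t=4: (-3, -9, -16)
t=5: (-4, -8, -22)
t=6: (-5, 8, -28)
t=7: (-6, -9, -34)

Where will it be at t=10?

First: linear, -1 per step → -9 at step 10.
Second: cycles through 8, -9, -8 every 3 steps. Step 10 lands at position 1 of the cycle → -9.
Third: linear, -6 per step → -52 at step 10.

(-9, -9, -52)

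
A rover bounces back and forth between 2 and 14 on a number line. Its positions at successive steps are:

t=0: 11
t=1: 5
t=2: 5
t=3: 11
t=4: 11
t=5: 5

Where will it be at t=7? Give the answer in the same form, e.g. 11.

The value travels 6 per step and bounces off the walls at 2 and 14.
  step 6: 5 → 5
  step 7: 5 → 11

11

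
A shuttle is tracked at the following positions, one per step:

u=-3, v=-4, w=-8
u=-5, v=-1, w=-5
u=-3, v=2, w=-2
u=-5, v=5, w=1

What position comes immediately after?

The u coordinate repeats the cycle [-3, -5] with period 2; step 4 mod 2 = 0, giving -3.
The v coordinate changes by +3 each step, so at step 4 it is -4 + 4·(3) = 8.
The w coordinate changes by +3 each step, so at step 4 it is -8 + 4·(3) = 4.

u=-3, v=8, w=4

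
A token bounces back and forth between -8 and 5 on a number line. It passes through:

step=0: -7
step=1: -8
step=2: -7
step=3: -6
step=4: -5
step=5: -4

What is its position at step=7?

The value reflects between -8 and 5, moving 1 per step.
  step 6: -4 → -3
  step 7: -3 → -2

-2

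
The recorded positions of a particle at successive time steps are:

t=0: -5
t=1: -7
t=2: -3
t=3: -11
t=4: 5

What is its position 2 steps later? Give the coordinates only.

Consecutive displacements -2, +4, -8, +16 scale by a factor of -2 each step.
step 5: 5 − 32 → -27
step 6: -27 + 64 → 37

37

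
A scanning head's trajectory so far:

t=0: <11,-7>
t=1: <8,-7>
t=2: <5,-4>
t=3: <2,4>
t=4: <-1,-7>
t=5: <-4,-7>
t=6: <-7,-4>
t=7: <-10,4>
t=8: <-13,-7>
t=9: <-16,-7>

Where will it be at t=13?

<-28,-7>

First: linear, -3 per step → -28 at step 13.
Second: cycles through -7, -7, -4, 4 every 4 steps. Step 13 lands at position 1 of the cycle → -7.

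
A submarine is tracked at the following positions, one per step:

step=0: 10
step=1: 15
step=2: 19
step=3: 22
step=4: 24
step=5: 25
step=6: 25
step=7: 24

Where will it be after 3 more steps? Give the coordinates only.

15

Taking differences between consecutive positions: +5, +4, +3, +2, +1, +0, -1. These grow by -1 each step.
step 8: 24 − 2 → 22
step 9: 22 − 3 → 19
step 10: 19 − 4 → 15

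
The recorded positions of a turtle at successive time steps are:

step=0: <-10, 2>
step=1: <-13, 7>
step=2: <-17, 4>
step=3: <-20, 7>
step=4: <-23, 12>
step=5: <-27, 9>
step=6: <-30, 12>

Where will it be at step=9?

<-40, 17>

Differencing gives <-3, +5>, <-4, -3>, <-3, +3>, <-3, +5>, <-4, -3>, <-3, +3>. This is the pattern <-3, +5>, <-4, -3>, <-3, +3> repeated.
step 7: apply <-3, +5> → <-33, 17>
step 8: apply <-4, -3> → <-37, 14>
step 9: apply <-3, +3> → <-40, 17>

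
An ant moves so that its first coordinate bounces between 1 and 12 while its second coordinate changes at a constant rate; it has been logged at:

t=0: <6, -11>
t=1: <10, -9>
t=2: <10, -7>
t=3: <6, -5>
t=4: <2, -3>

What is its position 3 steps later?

The first coordinate reflects between 1 and 12, moving 4 per step.
  step 5: 2 → 4
  step 6: 4 → 8
  step 7: 8 → 12
The second coordinate changes by +2 each step: at step 7 it is 3.

<12, 3>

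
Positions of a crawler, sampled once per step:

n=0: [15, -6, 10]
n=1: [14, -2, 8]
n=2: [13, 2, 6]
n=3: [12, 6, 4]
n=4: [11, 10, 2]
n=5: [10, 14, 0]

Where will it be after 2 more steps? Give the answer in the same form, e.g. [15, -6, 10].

Each step adds [-1, +4, -2] to the position.
step 6: [10, 14, 0] + [-1, +4, -2] → [9, 18, -2]
step 7: [9, 18, -2] + [-1, +4, -2] → [8, 22, -4]

[8, 22, -4]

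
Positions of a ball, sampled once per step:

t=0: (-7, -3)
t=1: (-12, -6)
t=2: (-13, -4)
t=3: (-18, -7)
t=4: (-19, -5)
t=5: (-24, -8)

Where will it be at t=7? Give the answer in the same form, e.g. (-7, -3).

(-30, -9)

Differencing gives (-5, -3), (-1, +2), (-5, -3), (-1, +2), (-5, -3). This is the pattern (-5, -3), (-1, +2) repeated.
step 6: apply (-1, +2) → (-25, -6)
step 7: apply (-5, -3) → (-30, -9)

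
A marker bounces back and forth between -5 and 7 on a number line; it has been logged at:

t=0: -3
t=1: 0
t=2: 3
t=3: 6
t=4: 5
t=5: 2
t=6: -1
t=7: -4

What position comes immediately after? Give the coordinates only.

The value travels 3 per step and bounces off the walls at -5 and 7.
  step 8: -4 → -3

-3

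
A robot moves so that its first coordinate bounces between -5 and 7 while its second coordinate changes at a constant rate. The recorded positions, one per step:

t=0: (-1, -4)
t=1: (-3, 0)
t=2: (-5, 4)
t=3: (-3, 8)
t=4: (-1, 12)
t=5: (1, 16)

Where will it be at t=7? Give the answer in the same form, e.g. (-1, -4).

The first coordinate reflects between -5 and 7, moving 2 per step.
  step 6: 1 → 3
  step 7: 3 → 5
The second coordinate changes by +4 each step: at step 7 it is 24.

(5, 24)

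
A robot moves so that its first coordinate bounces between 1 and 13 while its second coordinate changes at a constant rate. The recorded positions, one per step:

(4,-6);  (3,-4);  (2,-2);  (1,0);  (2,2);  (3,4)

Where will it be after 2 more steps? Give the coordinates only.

The first coordinate travels 1 per step and bounces off the walls at 1 and 13.
  step 6: 3 → 4
  step 7: 4 → 5
The second coordinate changes by +2 each step: at step 7 it is 8.

(5,8)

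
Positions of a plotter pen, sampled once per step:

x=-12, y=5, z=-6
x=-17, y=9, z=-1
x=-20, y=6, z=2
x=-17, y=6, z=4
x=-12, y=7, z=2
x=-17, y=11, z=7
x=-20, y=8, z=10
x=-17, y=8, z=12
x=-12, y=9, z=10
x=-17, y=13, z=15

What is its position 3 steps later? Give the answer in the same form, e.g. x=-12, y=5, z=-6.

x=-12, y=11, z=18

Step-to-step displacements: (-5, +4, +5), (-3, -3, +3), (+3, +0, +2), (+5, +1, -2), (-5, +4, +5), (-3, -3, +3), (+3, +0, +2), (+5, +1, -2), (-5, +4, +5) — a repeating cycle of length 4.
step 10: apply (-3, -3, +3) → x=-20, y=10, z=18
step 11: apply (+3, +0, +2) → x=-17, y=10, z=20
step 12: apply (+5, +1, -2) → x=-12, y=11, z=18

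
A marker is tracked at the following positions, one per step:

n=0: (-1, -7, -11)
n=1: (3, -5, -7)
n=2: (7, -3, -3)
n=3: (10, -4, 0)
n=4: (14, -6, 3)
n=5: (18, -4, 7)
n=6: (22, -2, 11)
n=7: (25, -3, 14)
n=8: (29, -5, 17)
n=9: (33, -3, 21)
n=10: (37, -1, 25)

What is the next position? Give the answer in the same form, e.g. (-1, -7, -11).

(40, -2, 28)

Step-to-step displacements: (+4, +2, +4), (+4, +2, +4), (+3, -1, +3), (+4, -2, +3), (+4, +2, +4), (+4, +2, +4), (+3, -1, +3), (+4, -2, +3), (+4, +2, +4), (+4, +2, +4) — a repeating cycle of length 4.
step 11: apply (+3, -1, +3) → (40, -2, 28)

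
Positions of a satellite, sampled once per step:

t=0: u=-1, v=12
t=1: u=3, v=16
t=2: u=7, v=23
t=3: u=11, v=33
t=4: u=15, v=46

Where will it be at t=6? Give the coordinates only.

First differences are (+4, +4), (+4, +7), (+4, +10), (+4, +13); their common second difference is (+0, +3) (constant acceleration).
step 5: u=15, v=46 + (+4, +16) → u=19, v=62
step 6: u=19, v=62 + (+4, +19) → u=23, v=81

u=23, v=81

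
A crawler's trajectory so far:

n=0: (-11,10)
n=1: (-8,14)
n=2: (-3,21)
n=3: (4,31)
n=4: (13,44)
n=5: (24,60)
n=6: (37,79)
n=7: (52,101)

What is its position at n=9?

(88,154)

Taking differences between consecutive positions: (+3,+4), (+5,+7), (+7,+10), (+9,+13), (+11,+16), (+13,+19), (+15,+22). These grow by (+2,+3) each step.
step 8: (52,101) + (+17,+25) → (69,126)
step 9: (69,126) + (+19,+28) → (88,154)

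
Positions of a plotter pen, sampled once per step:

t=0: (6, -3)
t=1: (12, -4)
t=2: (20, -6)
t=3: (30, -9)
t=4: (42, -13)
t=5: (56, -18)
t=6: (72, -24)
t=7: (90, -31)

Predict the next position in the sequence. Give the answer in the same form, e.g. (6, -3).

(110, -39)

Successive displacements: (+6, -1), (+8, -2), (+10, -3), (+12, -4), (+14, -5), (+16, -6), (+18, -7) — each changes by (+2, -1).
step 8: (90, -31) + (+20, -8) → (110, -39)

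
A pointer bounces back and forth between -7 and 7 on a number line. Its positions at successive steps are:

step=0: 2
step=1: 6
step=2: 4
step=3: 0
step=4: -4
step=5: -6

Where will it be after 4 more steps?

4

The value travels 4 per step and bounces off the walls at -7 and 7.
  step 6: -6 → -2
  step 7: -2 → 2
  step 8: 2 → 6
  step 9: 6 → 4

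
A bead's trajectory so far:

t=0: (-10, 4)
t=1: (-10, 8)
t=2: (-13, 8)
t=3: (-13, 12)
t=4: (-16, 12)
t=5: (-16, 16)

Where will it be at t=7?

Differencing gives (+0, +4), (-3, +0), (+0, +4), (-3, +0), (+0, +4). This is the pattern (+0, +4), (-3, +0) repeated.
step 6: apply (-3, +0) → (-19, 16)
step 7: apply (+0, +4) → (-19, 20)

(-19, 20)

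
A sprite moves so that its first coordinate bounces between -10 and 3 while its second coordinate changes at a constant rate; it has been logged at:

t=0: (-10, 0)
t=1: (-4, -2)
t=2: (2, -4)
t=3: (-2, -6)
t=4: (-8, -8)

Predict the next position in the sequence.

The first coordinate travels 6 per step and bounces off the walls at -10 and 3.
  step 5: -8 → -6
The second coordinate changes by -2 each step: at step 5 it is -10.

(-6, -10)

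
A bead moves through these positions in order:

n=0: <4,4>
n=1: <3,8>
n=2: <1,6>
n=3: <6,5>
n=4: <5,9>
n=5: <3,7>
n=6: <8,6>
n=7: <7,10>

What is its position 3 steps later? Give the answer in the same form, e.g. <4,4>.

The moves between consecutive positions are <-1,+4>, <-2,-2>, <+5,-1>, <-1,+4>, <-2,-2>, <+5,-1>, <-1,+4>; they repeat the 3-cycle [<-1,+4>, <-2,-2>, <+5,-1>].
step 8: apply <-2,-2> → <5,8>
step 9: apply <+5,-1> → <10,7>
step 10: apply <-1,+4> → <9,11>

<9,11>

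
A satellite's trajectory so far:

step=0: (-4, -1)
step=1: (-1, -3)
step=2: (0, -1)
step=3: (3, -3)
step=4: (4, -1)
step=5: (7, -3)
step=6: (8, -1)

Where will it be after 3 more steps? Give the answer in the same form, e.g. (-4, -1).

Step-to-step displacements: (+3, -2), (+1, +2), (+3, -2), (+1, +2), (+3, -2), (+1, +2) — a repeating cycle of length 2.
step 7: apply (+3, -2) → (11, -3)
step 8: apply (+1, +2) → (12, -1)
step 9: apply (+3, -2) → (15, -3)

(15, -3)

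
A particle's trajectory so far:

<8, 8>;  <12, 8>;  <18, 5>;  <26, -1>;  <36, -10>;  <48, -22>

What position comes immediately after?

Successive displacements: <+4, +0>, <+6, -3>, <+8, -6>, <+10, -9>, <+12, -12> — each changes by <+2, -3>.
step 6: <48, -22> + <+14, -15> → <62, -37>

<62, -37>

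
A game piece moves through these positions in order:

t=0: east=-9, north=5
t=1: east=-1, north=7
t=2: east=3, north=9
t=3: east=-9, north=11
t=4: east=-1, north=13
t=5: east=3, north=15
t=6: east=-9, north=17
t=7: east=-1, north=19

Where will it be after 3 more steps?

East: cycles through -9, -1, 3 every 3 steps. Step 10 lands at position 1 of the cycle → -1.
North: linear, +2 per step → 25 at step 10.

east=-1, north=25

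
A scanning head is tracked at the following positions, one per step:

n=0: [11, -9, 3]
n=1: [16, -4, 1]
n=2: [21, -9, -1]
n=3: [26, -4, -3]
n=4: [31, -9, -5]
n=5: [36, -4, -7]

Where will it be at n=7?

First: linear, +5 per step → 46 at step 7.
Second: cycles through -9, -4 every 2 steps. Step 7 lands at position 1 of the cycle → -4.
Third: linear, -2 per step → -11 at step 7.

[46, -4, -11]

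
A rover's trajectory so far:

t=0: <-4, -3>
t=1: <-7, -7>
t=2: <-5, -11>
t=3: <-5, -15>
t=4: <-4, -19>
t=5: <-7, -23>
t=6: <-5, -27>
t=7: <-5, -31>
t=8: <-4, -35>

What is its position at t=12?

The first coordinate repeats the cycle [-4, -7, -5, -5] with period 4; step 12 mod 4 = 0, giving -4.
The second coordinate changes by -4 each step, so at step 12 it is -3 + 12·(-4) = -51.

<-4, -51>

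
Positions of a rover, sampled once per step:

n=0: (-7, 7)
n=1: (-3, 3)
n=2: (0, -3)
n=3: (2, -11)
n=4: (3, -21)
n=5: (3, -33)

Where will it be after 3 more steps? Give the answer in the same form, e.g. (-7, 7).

Taking differences between consecutive positions: (+4, -4), (+3, -6), (+2, -8), (+1, -10), (+0, -12). These grow by (-1, -2) each step.
step 6: (3, -33) + (-1, -14) → (2, -47)
step 7: (2, -47) + (-2, -16) → (0, -63)
step 8: (0, -63) + (-3, -18) → (-3, -81)

(-3, -81)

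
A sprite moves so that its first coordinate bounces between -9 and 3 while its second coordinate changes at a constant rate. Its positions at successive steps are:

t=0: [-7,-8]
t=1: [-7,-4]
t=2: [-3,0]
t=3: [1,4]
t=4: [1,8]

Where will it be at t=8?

[-3,24]

The first coordinate travels 4 per step and bounces off the walls at -9 and 3.
  step 5: 1 → -3
  step 6: -3 → -7
  step 7: -7 → -7
  step 8: -7 → -3
The second coordinate changes by +4 each step: at step 8 it is 24.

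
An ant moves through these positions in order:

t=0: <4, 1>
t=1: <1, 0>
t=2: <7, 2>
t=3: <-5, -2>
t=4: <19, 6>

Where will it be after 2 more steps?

<67, 22>

Step-to-step displacements: <-3, -1>, <+6, +2>, <-12, -4>, <+24, +8>; each is -2× the previous.
step 5: <19, 6> + <-48, -16> → <-29, -10>
step 6: <-29, -10> + <+96, +32> → <67, 22>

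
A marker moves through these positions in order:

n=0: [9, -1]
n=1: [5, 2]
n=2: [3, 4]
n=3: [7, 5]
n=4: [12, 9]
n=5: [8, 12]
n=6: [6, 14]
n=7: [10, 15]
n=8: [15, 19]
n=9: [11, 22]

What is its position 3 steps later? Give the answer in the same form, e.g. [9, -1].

Step-to-step displacements: [-4, +3], [-2, +2], [+4, +1], [+5, +4], [-4, +3], [-2, +2], [+4, +1], [+5, +4], [-4, +3] — a repeating cycle of length 4.
step 10: apply [-2, +2] → [9, 24]
step 11: apply [+4, +1] → [13, 25]
step 12: apply [+5, +4] → [18, 29]

[18, 29]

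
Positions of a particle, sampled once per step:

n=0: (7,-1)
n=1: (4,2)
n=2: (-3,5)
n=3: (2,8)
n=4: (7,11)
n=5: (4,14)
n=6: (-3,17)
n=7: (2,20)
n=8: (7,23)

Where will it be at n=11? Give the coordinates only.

First: cycles through 7, 4, -3, 2 every 4 steps. Step 11 lands at position 3 of the cycle → 2.
Second: linear, +3 per step → 32 at step 11.

(2,32)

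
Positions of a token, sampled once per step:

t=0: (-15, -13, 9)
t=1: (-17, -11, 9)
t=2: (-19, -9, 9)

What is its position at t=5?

(-25, -3, 9)

The position changes by (-2, +2, +0) every step.
step 3: (-19, -9, 9) + (-2, +2, +0) → (-21, -7, 9)
step 4: (-21, -7, 9) + (-2, +2, +0) → (-23, -5, 9)
step 5: (-23, -5, 9) + (-2, +2, +0) → (-25, -3, 9)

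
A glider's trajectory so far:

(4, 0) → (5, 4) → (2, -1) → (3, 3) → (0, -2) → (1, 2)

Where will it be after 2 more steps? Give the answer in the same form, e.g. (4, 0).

(-1, 1)

Step-to-step displacements: (+1, +4), (-3, -5), (+1, +4), (-3, -5), (+1, +4) — a repeating cycle of length 2.
step 6: apply (-3, -5) → (-2, -3)
step 7: apply (+1, +4) → (-1, 1)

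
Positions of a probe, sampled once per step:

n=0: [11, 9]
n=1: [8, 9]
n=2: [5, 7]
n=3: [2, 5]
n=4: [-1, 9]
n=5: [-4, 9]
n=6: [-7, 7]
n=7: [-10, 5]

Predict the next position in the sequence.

[-13, 9]

The first coordinate changes by -3 each step, so at step 8 it is 11 + 8·(-3) = -13.
The second coordinate repeats the cycle [9, 9, 7, 5] with period 4; step 8 mod 4 = 0, giving 9.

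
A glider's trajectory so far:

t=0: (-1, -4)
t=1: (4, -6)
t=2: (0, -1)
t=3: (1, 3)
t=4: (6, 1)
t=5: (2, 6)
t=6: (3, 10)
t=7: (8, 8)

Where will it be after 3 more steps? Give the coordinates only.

(10, 15)

The moves between consecutive positions are (+5, -2), (-4, +5), (+1, +4), (+5, -2), (-4, +5), (+1, +4), (+5, -2); they repeat the 3-cycle [(+5, -2), (-4, +5), (+1, +4)].
step 8: apply (-4, +5) → (4, 13)
step 9: apply (+1, +4) → (5, 17)
step 10: apply (+5, -2) → (10, 15)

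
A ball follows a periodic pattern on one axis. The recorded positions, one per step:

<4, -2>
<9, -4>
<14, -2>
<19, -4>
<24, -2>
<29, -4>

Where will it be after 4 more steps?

<49, -4>

First: linear, +5 per step → 49 at step 9.
Second: cycles through -2, -4 every 2 steps. Step 9 lands at position 1 of the cycle → -4.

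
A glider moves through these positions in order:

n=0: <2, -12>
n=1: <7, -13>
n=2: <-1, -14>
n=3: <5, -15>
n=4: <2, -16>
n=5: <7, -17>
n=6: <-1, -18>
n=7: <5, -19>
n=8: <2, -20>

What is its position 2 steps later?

The first coordinate repeats the cycle [2, 7, -1, 5] with period 4; step 10 mod 4 = 2, giving -1.
The second coordinate changes by -1 each step, so at step 10 it is -12 + 10·(-1) = -22.

<-1, -22>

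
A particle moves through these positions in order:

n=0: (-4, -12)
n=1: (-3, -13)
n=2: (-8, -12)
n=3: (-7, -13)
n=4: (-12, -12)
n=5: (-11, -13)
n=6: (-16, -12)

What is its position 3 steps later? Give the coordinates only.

(-19, -13)

Differencing gives (+1, -1), (-5, +1), (+1, -1), (-5, +1), (+1, -1), (-5, +1). This is the pattern (+1, -1), (-5, +1) repeated.
step 7: apply (+1, -1) → (-15, -13)
step 8: apply (-5, +1) → (-20, -12)
step 9: apply (+1, -1) → (-19, -13)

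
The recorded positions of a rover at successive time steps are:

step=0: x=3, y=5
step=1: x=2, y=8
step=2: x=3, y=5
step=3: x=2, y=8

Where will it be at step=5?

The jumps are (-1, +3), (+1, -3), (-1, +3) — a geometric progression with ratio -1.
step 4: x=2, y=8 + (+1, -3) → x=3, y=5
step 5: x=3, y=5 + (-1, +3) → x=2, y=8

x=2, y=8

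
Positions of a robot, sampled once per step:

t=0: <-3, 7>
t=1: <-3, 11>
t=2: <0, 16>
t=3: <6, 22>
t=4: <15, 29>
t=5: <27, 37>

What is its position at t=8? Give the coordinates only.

First differences are <+0, +4>, <+3, +5>, <+6, +6>, <+9, +7>, <+12, +8>; their common second difference is <+3, +1> (constant acceleration).
step 6: <27, 37> + <+15, +9> → <42, 46>
step 7: <42, 46> + <+18, +10> → <60, 56>
step 8: <60, 56> + <+21, +11> → <81, 67>

<81, 67>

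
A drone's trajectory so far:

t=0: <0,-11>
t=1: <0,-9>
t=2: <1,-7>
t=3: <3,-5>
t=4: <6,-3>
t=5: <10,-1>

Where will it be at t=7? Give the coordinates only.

<21,3>

Successive displacements: <+0,+2>, <+1,+2>, <+2,+2>, <+3,+2>, <+4,+2> — each changes by <+1,+0>.
step 6: <10,-1> + <+5,+2> → <15,1>
step 7: <15,1> + <+6,+2> → <21,3>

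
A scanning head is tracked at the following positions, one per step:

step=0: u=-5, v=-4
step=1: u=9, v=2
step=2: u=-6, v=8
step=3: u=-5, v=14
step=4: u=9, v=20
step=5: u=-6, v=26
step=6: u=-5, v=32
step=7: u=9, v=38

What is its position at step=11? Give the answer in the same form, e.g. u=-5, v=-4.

U: cycles through -5, 9, -6 every 3 steps. Step 11 lands at position 2 of the cycle → -6.
V: linear, +6 per step → 62 at step 11.

u=-6, v=62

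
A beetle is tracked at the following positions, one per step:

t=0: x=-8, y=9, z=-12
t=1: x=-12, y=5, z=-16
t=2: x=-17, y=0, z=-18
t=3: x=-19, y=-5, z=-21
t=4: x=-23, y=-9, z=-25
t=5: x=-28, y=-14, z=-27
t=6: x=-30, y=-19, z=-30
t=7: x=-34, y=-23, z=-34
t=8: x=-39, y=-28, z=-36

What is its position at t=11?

x=-50, y=-42, z=-45

Step-to-step displacements: (-4, -4, -4), (-5, -5, -2), (-2, -5, -3), (-4, -4, -4), (-5, -5, -2), (-2, -5, -3), (-4, -4, -4), (-5, -5, -2) — a repeating cycle of length 3.
step 9: apply (-2, -5, -3) → x=-41, y=-33, z=-39
step 10: apply (-4, -4, -4) → x=-45, y=-37, z=-43
step 11: apply (-5, -5, -2) → x=-50, y=-42, z=-45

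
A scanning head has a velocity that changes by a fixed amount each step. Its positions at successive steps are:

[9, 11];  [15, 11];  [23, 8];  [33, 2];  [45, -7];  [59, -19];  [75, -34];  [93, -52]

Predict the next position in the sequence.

[113, -73]

Taking differences between consecutive positions: [+6, +0], [+8, -3], [+10, -6], [+12, -9], [+14, -12], [+16, -15], [+18, -18]. These grow by [+2, -3] each step.
step 8: [93, -52] + [+20, -21] → [113, -73]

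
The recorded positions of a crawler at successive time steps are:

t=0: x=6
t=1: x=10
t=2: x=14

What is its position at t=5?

x=26

Each step adds +4 to the position.
step 3: 14 + 4 → x=18
step 4: 18 + 4 → x=22
step 5: 22 + 4 → x=26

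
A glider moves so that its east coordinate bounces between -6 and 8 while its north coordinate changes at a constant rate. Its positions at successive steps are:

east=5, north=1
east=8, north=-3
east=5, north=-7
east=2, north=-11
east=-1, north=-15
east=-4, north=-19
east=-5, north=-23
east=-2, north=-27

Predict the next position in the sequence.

east=1, north=-31

The east coordinate reflects between -6 and 8, moving 3 per step.
  step 8: -2 → 1
The north coordinate changes by -4 each step: at step 8 it is -31.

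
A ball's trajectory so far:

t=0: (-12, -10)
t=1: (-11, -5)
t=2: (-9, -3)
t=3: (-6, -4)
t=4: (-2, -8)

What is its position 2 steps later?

(9, -25)

Successive displacements: (+1, +5), (+2, +2), (+3, -1), (+4, -4) — each changes by (+1, -3).
step 5: (-2, -8) + (+5, -7) → (3, -15)
step 6: (3, -15) + (+6, -10) → (9, -25)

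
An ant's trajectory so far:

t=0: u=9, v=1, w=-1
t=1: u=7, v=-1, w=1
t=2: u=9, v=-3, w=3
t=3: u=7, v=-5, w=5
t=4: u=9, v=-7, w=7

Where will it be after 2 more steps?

u=9, v=-11, w=11

The u coordinate repeats the cycle [9, 7] with period 2; step 6 mod 2 = 0, giving 9.
The v coordinate changes by -2 each step, so at step 6 it is 1 + 6·(-2) = -11.
The w coordinate changes by +2 each step, so at step 6 it is -1 + 6·(2) = 11.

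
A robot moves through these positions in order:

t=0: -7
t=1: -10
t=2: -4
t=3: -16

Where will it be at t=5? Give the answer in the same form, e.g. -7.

Step-to-step displacements: -3, +6, -12; each is -2× the previous.
step 4: -16 + 24 → 8
step 5: 8 − 48 → -40

-40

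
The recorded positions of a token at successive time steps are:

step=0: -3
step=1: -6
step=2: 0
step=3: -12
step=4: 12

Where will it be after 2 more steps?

60

The jumps are -3, +6, -12, +24 — a geometric progression with ratio -2.
step 5: 12 − 48 → -36
step 6: -36 + 96 → 60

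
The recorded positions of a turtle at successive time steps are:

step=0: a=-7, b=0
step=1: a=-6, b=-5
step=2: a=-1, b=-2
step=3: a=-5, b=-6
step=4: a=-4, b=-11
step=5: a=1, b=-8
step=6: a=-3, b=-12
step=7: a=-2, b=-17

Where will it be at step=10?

The moves between consecutive positions are (+1, -5), (+5, +3), (-4, -4), (+1, -5), (+5, +3), (-4, -4), (+1, -5); they repeat the 3-cycle [(+1, -5), (+5, +3), (-4, -4)].
step 8: apply (+5, +3) → a=3, b=-14
step 9: apply (-4, -4) → a=-1, b=-18
step 10: apply (+1, -5) → a=0, b=-23

a=0, b=-23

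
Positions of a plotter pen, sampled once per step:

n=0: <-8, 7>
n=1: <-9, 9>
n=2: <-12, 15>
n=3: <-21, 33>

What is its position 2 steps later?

Step-to-step displacements: <-1, +2>, <-3, +6>, <-9, +18>; each is 3× the previous.
step 4: <-21, 33> + <-27, +54> → <-48, 87>
step 5: <-48, 87> + <-81, +162> → <-129, 249>

<-129, 249>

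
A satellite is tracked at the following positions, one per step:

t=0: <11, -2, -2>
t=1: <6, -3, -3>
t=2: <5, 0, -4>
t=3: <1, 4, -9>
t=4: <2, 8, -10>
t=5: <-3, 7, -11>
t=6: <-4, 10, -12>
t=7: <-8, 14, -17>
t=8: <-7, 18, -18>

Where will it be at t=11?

Differencing gives <-5, -1, -1>, <-1, +3, -1>, <-4, +4, -5>, <+1, +4, -1>, <-5, -1, -1>, <-1, +3, -1>, <-4, +4, -5>, <+1, +4, -1>. This is the pattern <-5, -1, -1>, <-1, +3, -1>, <-4, +4, -5>, <+1, +4, -1> repeated.
step 9: apply <-5, -1, -1> → <-12, 17, -19>
step 10: apply <-1, +3, -1> → <-13, 20, -20>
step 11: apply <-4, +4, -5> → <-17, 24, -25>

<-17, 24, -25>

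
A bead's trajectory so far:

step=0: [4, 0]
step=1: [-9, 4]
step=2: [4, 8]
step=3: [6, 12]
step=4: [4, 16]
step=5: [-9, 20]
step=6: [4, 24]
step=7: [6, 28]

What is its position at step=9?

[-9, 36]

The first coordinate repeats the cycle [4, -9, 4, 6] with period 4; step 9 mod 4 = 1, giving -9.
The second coordinate changes by +4 each step, so at step 9 it is 0 + 9·(4) = 36.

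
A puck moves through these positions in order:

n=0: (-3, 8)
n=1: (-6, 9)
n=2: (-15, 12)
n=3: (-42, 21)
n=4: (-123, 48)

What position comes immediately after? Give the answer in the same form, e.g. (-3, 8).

Consecutive displacements (-3, +1), (-9, +3), (-27, +9), (-81, +27) scale by a factor of 3 each step.
step 5: (-123, 48) + (-243, +81) → (-366, 129)

(-366, 129)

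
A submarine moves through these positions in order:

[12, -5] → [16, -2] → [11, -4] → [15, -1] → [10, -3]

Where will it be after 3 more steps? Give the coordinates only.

Differencing gives [+4, +3], [-5, -2], [+4, +3], [-5, -2]. This is the pattern [+4, +3], [-5, -2] repeated.
step 5: apply [+4, +3] → [14, 0]
step 6: apply [-5, -2] → [9, -2]
step 7: apply [+4, +3] → [13, 1]

[13, 1]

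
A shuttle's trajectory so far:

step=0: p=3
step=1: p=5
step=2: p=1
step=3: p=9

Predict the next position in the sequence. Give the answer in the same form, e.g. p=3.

p=-7

The jumps are +2, -4, +8 — a geometric progression with ratio -2.
step 4: 9 − 16 → p=-7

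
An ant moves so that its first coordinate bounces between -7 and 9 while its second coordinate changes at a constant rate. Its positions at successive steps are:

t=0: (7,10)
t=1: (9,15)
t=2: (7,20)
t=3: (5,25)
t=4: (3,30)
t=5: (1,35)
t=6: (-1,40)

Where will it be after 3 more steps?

(-7,55)

The first coordinate travels 2 per step and bounces off the walls at -7 and 9.
  step 7: -1 → -3
  step 8: -3 → -5
  step 9: -5 → -7
The second coordinate changes by +5 each step: at step 9 it is 55.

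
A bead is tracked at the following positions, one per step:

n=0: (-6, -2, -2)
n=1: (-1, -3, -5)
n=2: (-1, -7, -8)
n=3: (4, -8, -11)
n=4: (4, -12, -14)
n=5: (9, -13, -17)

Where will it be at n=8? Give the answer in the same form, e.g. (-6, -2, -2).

Differencing gives (+5, -1, -3), (+0, -4, -3), (+5, -1, -3), (+0, -4, -3), (+5, -1, -3). This is the pattern (+5, -1, -3), (+0, -4, -3) repeated.
step 6: apply (+0, -4, -3) → (9, -17, -20)
step 7: apply (+5, -1, -3) → (14, -18, -23)
step 8: apply (+0, -4, -3) → (14, -22, -26)

(14, -22, -26)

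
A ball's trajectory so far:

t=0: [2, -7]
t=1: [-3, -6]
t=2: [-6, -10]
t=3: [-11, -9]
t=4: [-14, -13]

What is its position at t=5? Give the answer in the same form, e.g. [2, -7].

Step-to-step displacements: [-5, +1], [-3, -4], [-5, +1], [-3, -4] — a repeating cycle of length 2.
step 5: apply [-5, +1] → [-19, -12]

[-19, -12]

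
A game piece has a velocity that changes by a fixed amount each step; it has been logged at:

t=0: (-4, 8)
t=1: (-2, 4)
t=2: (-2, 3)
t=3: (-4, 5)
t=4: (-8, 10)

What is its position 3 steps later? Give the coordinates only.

Taking differences between consecutive positions: (+2, -4), (+0, -1), (-2, +2), (-4, +5). These grow by (-2, +3) each step.
step 5: (-8, 10) + (-6, +8) → (-14, 18)
step 6: (-14, 18) + (-8, +11) → (-22, 29)
step 7: (-22, 29) + (-10, +14) → (-32, 43)

(-32, 43)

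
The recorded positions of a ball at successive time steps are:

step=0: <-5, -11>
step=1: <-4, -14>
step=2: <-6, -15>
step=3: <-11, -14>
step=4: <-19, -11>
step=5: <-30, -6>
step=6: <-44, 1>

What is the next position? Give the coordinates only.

<-61, 10>

Successive displacements: <+1, -3>, <-2, -1>, <-5, +1>, <-8, +3>, <-11, +5>, <-14, +7> — each changes by <-3, +2>.
step 7: <-44, 1> + <-17, +9> → <-61, 10>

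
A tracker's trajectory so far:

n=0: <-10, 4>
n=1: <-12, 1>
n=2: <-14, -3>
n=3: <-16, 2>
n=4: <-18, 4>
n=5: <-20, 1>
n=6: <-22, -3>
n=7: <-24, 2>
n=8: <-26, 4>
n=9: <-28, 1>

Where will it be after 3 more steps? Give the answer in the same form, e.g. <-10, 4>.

<-34, 4>

The first coordinate changes by -2 each step, so at step 12 it is -10 + 12·(-2) = -34.
The second coordinate repeats the cycle [4, 1, -3, 2] with period 4; step 12 mod 4 = 0, giving 4.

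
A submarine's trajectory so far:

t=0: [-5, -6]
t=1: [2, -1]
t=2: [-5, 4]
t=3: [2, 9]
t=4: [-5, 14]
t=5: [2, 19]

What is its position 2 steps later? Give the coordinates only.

[2, 29]

First: cycles through -5, 2 every 2 steps. Step 7 lands at position 1 of the cycle → 2.
Second: linear, +5 per step → 29 at step 7.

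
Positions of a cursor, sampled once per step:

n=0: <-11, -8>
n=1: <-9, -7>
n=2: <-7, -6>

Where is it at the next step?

The position changes by <+2, +1> every step.
step 3: <-7, -6> + <+2, +1> → <-5, -5>

<-5, -5>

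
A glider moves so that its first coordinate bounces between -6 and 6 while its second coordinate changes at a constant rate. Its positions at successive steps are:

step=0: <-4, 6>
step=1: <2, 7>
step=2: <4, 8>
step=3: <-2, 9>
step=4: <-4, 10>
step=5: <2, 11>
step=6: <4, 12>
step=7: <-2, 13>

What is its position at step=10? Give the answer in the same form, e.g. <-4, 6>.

<4, 16>

The first coordinate reflects between -6 and 6, moving 6 per step.
  step 8: -2 → -4
  step 9: -4 → 2
  step 10: 2 → 4
The second coordinate changes by +1 each step: at step 10 it is 16.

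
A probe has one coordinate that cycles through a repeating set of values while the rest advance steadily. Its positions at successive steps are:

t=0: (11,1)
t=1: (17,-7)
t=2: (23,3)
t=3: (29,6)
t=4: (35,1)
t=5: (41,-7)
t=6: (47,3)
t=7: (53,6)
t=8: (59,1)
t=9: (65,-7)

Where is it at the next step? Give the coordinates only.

First: linear, +6 per step → 71 at step 10.
Second: cycles through 1, -7, 3, 6 every 4 steps. Step 10 lands at position 2 of the cycle → 3.

(71,3)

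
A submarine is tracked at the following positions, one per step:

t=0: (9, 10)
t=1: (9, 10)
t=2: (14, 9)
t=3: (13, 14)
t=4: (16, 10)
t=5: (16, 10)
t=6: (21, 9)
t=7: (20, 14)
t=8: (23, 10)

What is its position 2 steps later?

(28, 9)

Differencing gives (+0, +0), (+5, -1), (-1, +5), (+3, -4), (+0, +0), (+5, -1), (-1, +5), (+3, -4). This is the pattern (+0, +0), (+5, -1), (-1, +5), (+3, -4) repeated.
step 9: apply (+0, +0) → (23, 10)
step 10: apply (+5, -1) → (28, 9)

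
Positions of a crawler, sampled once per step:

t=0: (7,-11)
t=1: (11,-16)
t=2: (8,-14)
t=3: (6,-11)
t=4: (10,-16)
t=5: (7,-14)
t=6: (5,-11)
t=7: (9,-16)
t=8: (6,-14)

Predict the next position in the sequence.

(4,-11)

The moves between consecutive positions are (+4,-5), (-3,+2), (-2,+3), (+4,-5), (-3,+2), (-2,+3), (+4,-5), (-3,+2); they repeat the 3-cycle [(+4,-5), (-3,+2), (-2,+3)].
step 9: apply (-2,+3) → (4,-11)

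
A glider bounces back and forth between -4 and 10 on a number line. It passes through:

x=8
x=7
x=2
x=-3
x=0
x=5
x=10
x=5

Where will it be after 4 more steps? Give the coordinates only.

x=7

The value travels 5 per step and bounces off the walls at -4 and 10.
  step 8: 5 → 0
  step 9: 0 → -3
  step 10: -3 → 2
  step 11: 2 → 7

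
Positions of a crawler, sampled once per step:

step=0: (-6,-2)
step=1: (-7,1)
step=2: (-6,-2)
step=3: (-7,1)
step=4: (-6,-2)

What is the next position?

(-7,1)

Step-to-step displacements: (-1,+3), (+1,-3), (-1,+3), (+1,-3); each is -1× the previous.
step 5: (-6,-2) + (-1,+3) → (-7,1)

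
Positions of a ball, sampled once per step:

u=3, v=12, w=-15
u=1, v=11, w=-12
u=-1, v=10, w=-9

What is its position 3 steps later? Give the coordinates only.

Constant displacement of (-2,-1,+3) per step.
step 3: u=-1, v=10, w=-9 + (-2,-1,+3) → u=-3, v=9, w=-6
step 4: u=-3, v=9, w=-6 + (-2,-1,+3) → u=-5, v=8, w=-3
step 5: u=-5, v=8, w=-3 + (-2,-1,+3) → u=-7, v=7, w=0

u=-7, v=7, w=0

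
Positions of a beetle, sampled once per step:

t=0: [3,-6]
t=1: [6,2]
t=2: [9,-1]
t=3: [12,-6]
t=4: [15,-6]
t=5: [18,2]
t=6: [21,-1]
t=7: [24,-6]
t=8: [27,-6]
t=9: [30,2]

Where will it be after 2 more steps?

The first coordinate changes by +3 each step, so at step 11 it is 3 + 11·(3) = 36.
The second coordinate repeats the cycle [-6, 2, -1, -6] with period 4; step 11 mod 4 = 3, giving -6.

[36,-6]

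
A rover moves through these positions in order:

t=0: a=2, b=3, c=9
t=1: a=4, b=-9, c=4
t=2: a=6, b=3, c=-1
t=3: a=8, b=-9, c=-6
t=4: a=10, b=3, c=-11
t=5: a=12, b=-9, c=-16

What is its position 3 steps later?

a=18, b=3, c=-31

A: linear, +2 per step → 18 at step 8.
B: cycles through 3, -9 every 2 steps. Step 8 lands at position 0 of the cycle → 3.
C: linear, -5 per step → -31 at step 8.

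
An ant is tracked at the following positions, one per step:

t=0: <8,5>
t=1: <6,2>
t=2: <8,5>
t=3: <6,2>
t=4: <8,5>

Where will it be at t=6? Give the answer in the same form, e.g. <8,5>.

The jumps are <-2,-3>, <+2,+3>, <-2,-3>, <+2,+3> — a geometric progression with ratio -1.
step 5: <8,5> + <-2,-3> → <6,2>
step 6: <6,2> + <+2,+3> → <8,5>

<8,5>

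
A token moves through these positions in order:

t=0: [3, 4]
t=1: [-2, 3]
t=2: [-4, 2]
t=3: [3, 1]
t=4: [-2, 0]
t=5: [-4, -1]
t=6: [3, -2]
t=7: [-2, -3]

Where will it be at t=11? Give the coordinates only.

The first coordinate repeats the cycle [3, -2, -4] with period 3; step 11 mod 3 = 2, giving -4.
The second coordinate changes by -1 each step, so at step 11 it is 4 + 11·(-1) = -7.

[-4, -7]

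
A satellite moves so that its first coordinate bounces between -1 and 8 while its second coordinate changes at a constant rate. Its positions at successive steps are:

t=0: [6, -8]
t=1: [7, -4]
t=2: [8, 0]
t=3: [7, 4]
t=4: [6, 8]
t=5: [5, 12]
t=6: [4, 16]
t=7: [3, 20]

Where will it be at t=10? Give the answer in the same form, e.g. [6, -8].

The first coordinate travels 1 per step and bounces off the walls at -1 and 8.
  step 8: 3 → 2
  step 9: 2 → 1
  step 10: 1 → 0
The second coordinate changes by +4 each step: at step 10 it is 32.

[0, 32]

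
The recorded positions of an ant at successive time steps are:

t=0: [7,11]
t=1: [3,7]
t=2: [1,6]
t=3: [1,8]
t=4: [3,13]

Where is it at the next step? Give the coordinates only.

Taking differences between consecutive positions: [-4,-4], [-2,-1], [+0,+2], [+2,+5]. These grow by [+2,+3] each step.
step 5: [3,13] + [+4,+8] → [7,21]

[7,21]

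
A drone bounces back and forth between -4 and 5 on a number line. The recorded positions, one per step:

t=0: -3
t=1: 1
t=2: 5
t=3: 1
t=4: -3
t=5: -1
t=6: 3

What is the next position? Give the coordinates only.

3

The value travels 4 per step and bounces off the walls at -4 and 5.
  step 7: 3 → 3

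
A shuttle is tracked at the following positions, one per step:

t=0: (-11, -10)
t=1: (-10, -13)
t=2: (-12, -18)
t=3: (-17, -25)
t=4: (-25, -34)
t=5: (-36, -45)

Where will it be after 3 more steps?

Successive displacements: (+1, -3), (-2, -5), (-5, -7), (-8, -9), (-11, -11) — each changes by (-3, -2).
step 6: (-36, -45) + (-14, -13) → (-50, -58)
step 7: (-50, -58) + (-17, -15) → (-67, -73)
step 8: (-67, -73) + (-20, -17) → (-87, -90)

(-87, -90)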